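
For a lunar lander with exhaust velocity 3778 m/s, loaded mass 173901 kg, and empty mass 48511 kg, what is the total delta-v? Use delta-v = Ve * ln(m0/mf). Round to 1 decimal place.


Step 1: Mass ratio m0/mf = 173901 / 48511 = 3.584775
Step 2: ln(3.584775) = 1.276696
Step 3: delta-v = 3778 * 1.276696 = 4823.4 m/s

4823.4


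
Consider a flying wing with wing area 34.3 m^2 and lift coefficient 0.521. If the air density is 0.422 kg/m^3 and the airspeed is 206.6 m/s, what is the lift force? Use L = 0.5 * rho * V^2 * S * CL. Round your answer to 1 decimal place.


Step 1: Calculate dynamic pressure q = 0.5 * 0.422 * 206.6^2 = 0.5 * 0.422 * 42683.56 = 9006.2312 Pa
Step 2: Multiply by wing area and lift coefficient: L = 9006.2312 * 34.3 * 0.521
Step 3: L = 308913.7288 * 0.521 = 160944.1 N

160944.1


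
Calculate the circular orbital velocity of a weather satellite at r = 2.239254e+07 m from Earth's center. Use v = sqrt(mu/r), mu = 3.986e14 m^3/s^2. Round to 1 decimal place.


Step 1: mu / r = 3.986e14 / 2.239254e+07 = 17800571.083
Step 2: v = sqrt(17800571.083) = 4219.1 m/s

4219.1


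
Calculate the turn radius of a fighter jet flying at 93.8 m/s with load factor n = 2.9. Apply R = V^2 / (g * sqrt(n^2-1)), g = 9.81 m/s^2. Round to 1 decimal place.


Step 1: V^2 = 93.8^2 = 8798.44
Step 2: n^2 - 1 = 2.9^2 - 1 = 7.41
Step 3: sqrt(7.41) = 2.722132
Step 4: R = 8798.44 / (9.81 * 2.722132) = 329.5 m

329.5


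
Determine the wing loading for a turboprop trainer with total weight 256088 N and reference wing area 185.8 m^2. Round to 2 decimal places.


Step 1: Wing loading = W / S = 256088 / 185.8
Step 2: Wing loading = 1378.30 N/m^2

1378.30


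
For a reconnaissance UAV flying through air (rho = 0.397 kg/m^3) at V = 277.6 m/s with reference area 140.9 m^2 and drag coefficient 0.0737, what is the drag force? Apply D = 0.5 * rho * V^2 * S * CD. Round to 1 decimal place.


Step 1: Dynamic pressure q = 0.5 * 0.397 * 277.6^2 = 15296.7594 Pa
Step 2: Drag D = q * S * CD = 15296.7594 * 140.9 * 0.0737
Step 3: D = 158846.6 N

158846.6


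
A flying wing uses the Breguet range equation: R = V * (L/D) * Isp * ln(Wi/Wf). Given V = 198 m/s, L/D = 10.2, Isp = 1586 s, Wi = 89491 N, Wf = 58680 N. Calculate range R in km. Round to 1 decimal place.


Step 1: Coefficient = V * (L/D) * Isp = 198 * 10.2 * 1586 = 3203085.6 m
Step 2: Wi/Wf = 89491 / 58680 = 1.525068
Step 3: ln(1.525068) = 0.422039
Step 4: R = 3203085.6 * 0.422039 = 1351827.4 m = 1351.8 km

1351.8


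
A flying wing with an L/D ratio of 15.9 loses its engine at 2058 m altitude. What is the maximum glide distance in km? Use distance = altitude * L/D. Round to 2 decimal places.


Step 1: Glide distance = altitude * L/D = 2058 * 15.9 = 32722.2 m
Step 2: Convert to km: 32722.2 / 1000 = 32.72 km

32.72


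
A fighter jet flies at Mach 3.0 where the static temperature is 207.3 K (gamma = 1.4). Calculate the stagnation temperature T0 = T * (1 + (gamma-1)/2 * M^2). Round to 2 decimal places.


Step 1: (gamma-1)/2 = 0.2
Step 2: M^2 = 9.0
Step 3: 1 + 0.2 * 9.0 = 2.8
Step 4: T0 = 207.3 * 2.8 = 580.44 K

580.44


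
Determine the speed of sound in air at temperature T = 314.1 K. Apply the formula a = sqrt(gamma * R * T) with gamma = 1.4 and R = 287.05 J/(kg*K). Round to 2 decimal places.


Step 1: gamma * R * T = 1.4 * 287.05 * 314.1 = 126227.367
Step 2: a = sqrt(126227.367) = 355.28 m/s

355.28


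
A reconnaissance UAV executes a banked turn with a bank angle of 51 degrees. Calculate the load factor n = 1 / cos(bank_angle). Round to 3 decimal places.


Step 1: Convert 51 degrees to radians = 0.890118
Step 2: cos(51 deg) = 0.62932
Step 3: n = 1 / 0.62932 = 1.589

1.589


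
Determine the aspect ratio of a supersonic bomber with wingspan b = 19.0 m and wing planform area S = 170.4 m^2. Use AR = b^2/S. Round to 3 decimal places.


Step 1: b^2 = 19.0^2 = 361.0
Step 2: AR = 361.0 / 170.4 = 2.119

2.119


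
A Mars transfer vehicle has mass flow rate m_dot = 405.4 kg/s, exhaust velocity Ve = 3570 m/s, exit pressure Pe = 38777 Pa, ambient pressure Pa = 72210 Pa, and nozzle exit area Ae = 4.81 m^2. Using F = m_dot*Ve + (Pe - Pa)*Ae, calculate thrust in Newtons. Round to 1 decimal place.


Step 1: Momentum thrust = m_dot * Ve = 405.4 * 3570 = 1447278.0 N
Step 2: Pressure thrust = (Pe - Pa) * Ae = (38777 - 72210) * 4.81 = -160812.73 N
Step 3: Total thrust F = 1447278.0 + -160812.73 = 1286465.3 N

1286465.3


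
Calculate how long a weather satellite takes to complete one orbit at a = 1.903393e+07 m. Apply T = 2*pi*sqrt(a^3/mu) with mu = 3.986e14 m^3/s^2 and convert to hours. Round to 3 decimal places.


Step 1: a^3 / mu = 6.895812e+21 / 3.986e14 = 1.730008e+07
Step 2: sqrt(1.730008e+07) = 4159.3365 s
Step 3: T = 2*pi * 4159.3365 = 26133.88 s
Step 4: T in hours = 26133.88 / 3600 = 7.259 hours

7.259


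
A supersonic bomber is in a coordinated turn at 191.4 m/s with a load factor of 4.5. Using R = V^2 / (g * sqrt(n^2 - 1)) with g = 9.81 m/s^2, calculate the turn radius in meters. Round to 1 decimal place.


Step 1: V^2 = 191.4^2 = 36633.96
Step 2: n^2 - 1 = 4.5^2 - 1 = 19.25
Step 3: sqrt(19.25) = 4.387482
Step 4: R = 36633.96 / (9.81 * 4.387482) = 851.1 m

851.1


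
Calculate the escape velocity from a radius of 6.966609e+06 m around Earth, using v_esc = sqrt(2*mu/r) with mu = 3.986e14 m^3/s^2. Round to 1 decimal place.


Step 1: 2*mu/r = 2 * 3.986e14 / 6.966609e+06 = 114431569.2183
Step 2: v_esc = sqrt(114431569.2183) = 10697.3 m/s

10697.3


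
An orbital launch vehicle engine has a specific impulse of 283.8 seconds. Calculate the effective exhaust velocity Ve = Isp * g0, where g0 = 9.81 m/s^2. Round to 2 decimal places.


Step 1: Ve = Isp * g0 = 283.8 * 9.81
Step 2: Ve = 2784.08 m/s

2784.08


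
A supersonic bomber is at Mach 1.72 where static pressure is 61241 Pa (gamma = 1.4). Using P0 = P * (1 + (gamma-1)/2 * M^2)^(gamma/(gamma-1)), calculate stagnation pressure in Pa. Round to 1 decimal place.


Step 1: (gamma-1)/2 * M^2 = 0.2 * 2.9584 = 0.59168
Step 2: 1 + 0.59168 = 1.59168
Step 3: Exponent gamma/(gamma-1) = 3.5
Step 4: P0 = 61241 * 1.59168^3.5 = 311556.9 Pa

311556.9


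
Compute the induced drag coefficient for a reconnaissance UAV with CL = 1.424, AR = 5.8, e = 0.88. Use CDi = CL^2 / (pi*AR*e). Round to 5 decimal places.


Step 1: CL^2 = 1.424^2 = 2.027776
Step 2: pi * AR * e = 3.14159 * 5.8 * 0.88 = 16.034689
Step 3: CDi = 2.027776 / 16.034689 = 0.12646

0.12646


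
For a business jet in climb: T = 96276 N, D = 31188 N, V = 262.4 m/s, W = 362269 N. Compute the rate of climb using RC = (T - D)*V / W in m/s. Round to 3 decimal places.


Step 1: Excess thrust = T - D = 96276 - 31188 = 65088 N
Step 2: Excess power = 65088 * 262.4 = 17079091.2 W
Step 3: RC = 17079091.2 / 362269 = 47.145 m/s

47.145


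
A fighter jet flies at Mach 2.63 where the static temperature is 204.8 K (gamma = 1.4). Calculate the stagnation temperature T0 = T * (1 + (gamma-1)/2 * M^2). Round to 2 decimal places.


Step 1: (gamma-1)/2 = 0.2
Step 2: M^2 = 6.9169
Step 3: 1 + 0.2 * 6.9169 = 2.38338
Step 4: T0 = 204.8 * 2.38338 = 488.12 K

488.12


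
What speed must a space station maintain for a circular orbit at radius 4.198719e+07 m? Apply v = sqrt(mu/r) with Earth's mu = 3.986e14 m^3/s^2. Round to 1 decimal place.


Step 1: mu / r = 3.986e14 / 4.198719e+07 = 9493371.6688
Step 2: v = sqrt(9493371.6688) = 3081.1 m/s

3081.1


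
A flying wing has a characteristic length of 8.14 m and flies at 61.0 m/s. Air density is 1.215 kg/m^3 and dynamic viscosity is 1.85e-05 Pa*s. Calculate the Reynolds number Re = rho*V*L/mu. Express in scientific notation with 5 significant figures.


Step 1: Numerator = rho * V * L = 1.215 * 61.0 * 8.14 = 603.2961
Step 2: Re = 603.2961 / 1.85e-05
Step 3: Re = 3.2611e+07

3.2611e+07


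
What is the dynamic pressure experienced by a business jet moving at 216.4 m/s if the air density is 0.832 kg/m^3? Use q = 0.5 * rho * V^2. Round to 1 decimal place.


Step 1: V^2 = 216.4^2 = 46828.96
Step 2: q = 0.5 * 0.832 * 46828.96
Step 3: q = 19480.8 Pa

19480.8


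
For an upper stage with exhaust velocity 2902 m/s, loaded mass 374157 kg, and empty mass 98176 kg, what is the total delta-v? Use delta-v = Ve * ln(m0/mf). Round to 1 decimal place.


Step 1: Mass ratio m0/mf = 374157 / 98176 = 3.811084
Step 2: ln(3.811084) = 1.337914
Step 3: delta-v = 2902 * 1.337914 = 3882.6 m/s

3882.6


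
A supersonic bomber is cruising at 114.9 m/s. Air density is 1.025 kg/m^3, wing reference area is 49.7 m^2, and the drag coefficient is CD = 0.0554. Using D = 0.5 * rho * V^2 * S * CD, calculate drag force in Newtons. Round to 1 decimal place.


Step 1: Dynamic pressure q = 0.5 * 1.025 * 114.9^2 = 6766.0301 Pa
Step 2: Drag D = q * S * CD = 6766.0301 * 49.7 * 0.0554
Step 3: D = 18629.5 N

18629.5


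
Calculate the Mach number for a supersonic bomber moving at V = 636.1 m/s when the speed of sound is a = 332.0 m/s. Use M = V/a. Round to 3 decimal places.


Step 1: M = V / a = 636.1 / 332.0
Step 2: M = 1.916

1.916


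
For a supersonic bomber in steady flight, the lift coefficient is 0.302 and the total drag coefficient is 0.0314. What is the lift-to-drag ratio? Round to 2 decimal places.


Step 1: L/D = CL / CD = 0.302 / 0.0314
Step 2: L/D = 9.62

9.62


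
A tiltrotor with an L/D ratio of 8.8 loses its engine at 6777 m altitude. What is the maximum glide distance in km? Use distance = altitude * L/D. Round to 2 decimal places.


Step 1: Glide distance = altitude * L/D = 6777 * 8.8 = 59637.6 m
Step 2: Convert to km: 59637.6 / 1000 = 59.64 km

59.64


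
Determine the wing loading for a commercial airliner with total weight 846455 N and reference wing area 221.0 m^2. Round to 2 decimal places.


Step 1: Wing loading = W / S = 846455 / 221.0
Step 2: Wing loading = 3830.11 N/m^2

3830.11


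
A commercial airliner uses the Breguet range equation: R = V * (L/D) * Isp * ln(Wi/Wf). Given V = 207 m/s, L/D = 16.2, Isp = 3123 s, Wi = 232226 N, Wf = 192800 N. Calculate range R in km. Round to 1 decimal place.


Step 1: Coefficient = V * (L/D) * Isp = 207 * 16.2 * 3123 = 10472668.2 m
Step 2: Wi/Wf = 232226 / 192800 = 1.204492
Step 3: ln(1.204492) = 0.186058
Step 4: R = 10472668.2 * 0.186058 = 1948520.1 m = 1948.5 km

1948.5


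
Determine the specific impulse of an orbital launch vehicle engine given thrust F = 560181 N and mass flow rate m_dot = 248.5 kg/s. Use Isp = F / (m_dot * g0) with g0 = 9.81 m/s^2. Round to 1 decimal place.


Step 1: m_dot * g0 = 248.5 * 9.81 = 2437.79
Step 2: Isp = 560181 / 2437.79 = 229.8 s

229.8


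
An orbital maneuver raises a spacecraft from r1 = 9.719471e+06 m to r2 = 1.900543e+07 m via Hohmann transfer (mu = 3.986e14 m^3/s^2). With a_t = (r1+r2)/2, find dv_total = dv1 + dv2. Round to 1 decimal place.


Step 1: Transfer semi-major axis a_t = (9.719471e+06 + 1.900543e+07) / 2 = 1.436245e+07 m
Step 2: v1 (circular at r1) = sqrt(mu/r1) = 6403.94 m/s
Step 3: v_t1 = sqrt(mu*(2/r1 - 1/a_t)) = 7366.68 m/s
Step 4: dv1 = |7366.68 - 6403.94| = 962.74 m/s
Step 5: v2 (circular at r2) = 4579.62 m/s, v_t2 = 3767.36 m/s
Step 6: dv2 = |4579.62 - 3767.36| = 812.27 m/s
Step 7: Total delta-v = 962.74 + 812.27 = 1775.0 m/s

1775.0


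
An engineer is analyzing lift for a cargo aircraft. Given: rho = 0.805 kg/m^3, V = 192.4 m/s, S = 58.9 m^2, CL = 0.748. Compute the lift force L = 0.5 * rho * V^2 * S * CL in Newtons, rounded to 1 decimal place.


Step 1: Calculate dynamic pressure q = 0.5 * 0.805 * 192.4^2 = 0.5 * 0.805 * 37017.76 = 14899.6484 Pa
Step 2: Multiply by wing area and lift coefficient: L = 14899.6484 * 58.9 * 0.748
Step 3: L = 877589.2908 * 0.748 = 656436.8 N

656436.8


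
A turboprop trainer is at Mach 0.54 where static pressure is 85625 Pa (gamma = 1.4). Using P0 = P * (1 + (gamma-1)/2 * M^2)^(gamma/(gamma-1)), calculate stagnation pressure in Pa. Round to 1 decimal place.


Step 1: (gamma-1)/2 * M^2 = 0.2 * 0.2916 = 0.05832
Step 2: 1 + 0.05832 = 1.05832
Step 3: Exponent gamma/(gamma-1) = 3.5
Step 4: P0 = 85625 * 1.05832^3.5 = 104414.3 Pa

104414.3


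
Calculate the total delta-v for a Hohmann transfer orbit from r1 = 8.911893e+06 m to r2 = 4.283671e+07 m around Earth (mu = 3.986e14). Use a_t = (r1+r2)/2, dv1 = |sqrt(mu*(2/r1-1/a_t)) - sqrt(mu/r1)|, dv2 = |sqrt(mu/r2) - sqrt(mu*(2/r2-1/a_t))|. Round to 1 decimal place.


Step 1: Transfer semi-major axis a_t = (8.911893e+06 + 4.283671e+07) / 2 = 2.587430e+07 m
Step 2: v1 (circular at r1) = sqrt(mu/r1) = 6687.81 m/s
Step 3: v_t1 = sqrt(mu*(2/r1 - 1/a_t)) = 8605.13 m/s
Step 4: dv1 = |8605.13 - 6687.81| = 1917.32 m/s
Step 5: v2 (circular at r2) = 3050.43 m/s, v_t2 = 1790.24 m/s
Step 6: dv2 = |3050.43 - 1790.24| = 1260.19 m/s
Step 7: Total delta-v = 1917.32 + 1260.19 = 3177.5 m/s

3177.5


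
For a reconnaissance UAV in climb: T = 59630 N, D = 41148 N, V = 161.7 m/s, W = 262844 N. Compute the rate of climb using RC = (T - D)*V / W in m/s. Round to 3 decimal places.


Step 1: Excess thrust = T - D = 59630 - 41148 = 18482 N
Step 2: Excess power = 18482 * 161.7 = 2988539.4 W
Step 3: RC = 2988539.4 / 262844 = 11.370 m/s

11.370


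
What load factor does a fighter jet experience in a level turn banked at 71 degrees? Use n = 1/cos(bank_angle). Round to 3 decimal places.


Step 1: Convert 71 degrees to radians = 1.239184
Step 2: cos(71 deg) = 0.325568
Step 3: n = 1 / 0.325568 = 3.072

3.072


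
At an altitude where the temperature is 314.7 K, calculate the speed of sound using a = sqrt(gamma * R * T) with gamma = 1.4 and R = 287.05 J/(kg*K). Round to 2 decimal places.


Step 1: gamma * R * T = 1.4 * 287.05 * 314.7 = 126468.489
Step 2: a = sqrt(126468.489) = 355.62 m/s

355.62


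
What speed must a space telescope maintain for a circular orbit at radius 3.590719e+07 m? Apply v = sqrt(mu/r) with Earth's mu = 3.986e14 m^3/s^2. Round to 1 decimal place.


Step 1: mu / r = 3.986e14 / 3.590719e+07 = 11100840.8065
Step 2: v = sqrt(11100840.8065) = 3331.8 m/s

3331.8


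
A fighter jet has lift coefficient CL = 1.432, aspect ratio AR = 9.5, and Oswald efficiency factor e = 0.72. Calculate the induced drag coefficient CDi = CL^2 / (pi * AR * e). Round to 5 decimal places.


Step 1: CL^2 = 1.432^2 = 2.050624
Step 2: pi * AR * e = 3.14159 * 9.5 * 0.72 = 21.488494
Step 3: CDi = 2.050624 / 21.488494 = 0.09543

0.09543


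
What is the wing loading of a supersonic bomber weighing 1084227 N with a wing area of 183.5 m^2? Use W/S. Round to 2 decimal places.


Step 1: Wing loading = W / S = 1084227 / 183.5
Step 2: Wing loading = 5908.59 N/m^2

5908.59


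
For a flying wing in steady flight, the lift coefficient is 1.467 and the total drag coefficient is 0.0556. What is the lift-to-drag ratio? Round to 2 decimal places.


Step 1: L/D = CL / CD = 1.467 / 0.0556
Step 2: L/D = 26.38

26.38


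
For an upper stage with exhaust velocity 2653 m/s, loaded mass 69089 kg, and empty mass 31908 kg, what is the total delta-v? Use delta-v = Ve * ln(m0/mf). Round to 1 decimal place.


Step 1: Mass ratio m0/mf = 69089 / 31908 = 2.165256
Step 2: ln(2.165256) = 0.772539
Step 3: delta-v = 2653 * 0.772539 = 2049.5 m/s

2049.5


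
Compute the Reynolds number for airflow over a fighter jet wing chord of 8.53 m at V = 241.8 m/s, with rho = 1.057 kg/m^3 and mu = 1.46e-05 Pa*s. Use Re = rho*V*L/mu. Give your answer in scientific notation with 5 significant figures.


Step 1: Numerator = rho * V * L = 1.057 * 241.8 * 8.53 = 2180.119578
Step 2: Re = 2180.119578 / 1.46e-05
Step 3: Re = 1.4932e+08

1.4932e+08


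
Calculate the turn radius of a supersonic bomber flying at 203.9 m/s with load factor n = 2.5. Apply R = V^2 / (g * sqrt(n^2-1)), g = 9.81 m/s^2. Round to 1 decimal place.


Step 1: V^2 = 203.9^2 = 41575.21
Step 2: n^2 - 1 = 2.5^2 - 1 = 5.25
Step 3: sqrt(5.25) = 2.291288
Step 4: R = 41575.21 / (9.81 * 2.291288) = 1849.6 m

1849.6


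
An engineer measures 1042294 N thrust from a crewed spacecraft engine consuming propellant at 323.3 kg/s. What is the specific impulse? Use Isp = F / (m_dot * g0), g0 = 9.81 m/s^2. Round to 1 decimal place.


Step 1: m_dot * g0 = 323.3 * 9.81 = 3171.57
Step 2: Isp = 1042294 / 3171.57 = 328.6 s

328.6


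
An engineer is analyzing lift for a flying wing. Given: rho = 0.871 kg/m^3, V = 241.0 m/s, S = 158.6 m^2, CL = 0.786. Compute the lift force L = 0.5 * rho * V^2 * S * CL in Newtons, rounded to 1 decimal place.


Step 1: Calculate dynamic pressure q = 0.5 * 0.871 * 241.0^2 = 0.5 * 0.871 * 58081.0 = 25294.2755 Pa
Step 2: Multiply by wing area and lift coefficient: L = 25294.2755 * 158.6 * 0.786
Step 3: L = 4011672.0943 * 0.786 = 3153174.3 N

3153174.3


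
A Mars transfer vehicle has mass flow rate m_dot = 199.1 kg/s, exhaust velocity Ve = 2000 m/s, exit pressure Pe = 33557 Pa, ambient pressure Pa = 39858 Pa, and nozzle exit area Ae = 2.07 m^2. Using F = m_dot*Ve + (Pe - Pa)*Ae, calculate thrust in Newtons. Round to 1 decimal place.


Step 1: Momentum thrust = m_dot * Ve = 199.1 * 2000 = 398200.0 N
Step 2: Pressure thrust = (Pe - Pa) * Ae = (33557 - 39858) * 2.07 = -13043.07 N
Step 3: Total thrust F = 398200.0 + -13043.07 = 385156.9 N

385156.9


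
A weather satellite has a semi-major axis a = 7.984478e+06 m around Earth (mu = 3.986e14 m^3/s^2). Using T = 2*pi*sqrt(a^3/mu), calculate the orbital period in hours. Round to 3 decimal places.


Step 1: a^3 / mu = 5.090256e+20 / 3.986e14 = 1.277034e+06
Step 2: sqrt(1.277034e+06) = 1130.0591 s
Step 3: T = 2*pi * 1130.0591 = 7100.37 s
Step 4: T in hours = 7100.37 / 3600 = 1.972 hours

1.972


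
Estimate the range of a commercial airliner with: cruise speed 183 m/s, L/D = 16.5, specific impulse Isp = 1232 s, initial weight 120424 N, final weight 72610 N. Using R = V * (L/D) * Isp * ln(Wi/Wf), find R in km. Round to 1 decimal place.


Step 1: Coefficient = V * (L/D) * Isp = 183 * 16.5 * 1232 = 3720024.0 m
Step 2: Wi/Wf = 120424 / 72610 = 1.658504
Step 3: ln(1.658504) = 0.505916
Step 4: R = 3720024.0 * 0.505916 = 1882020.4 m = 1882.0 km

1882.0


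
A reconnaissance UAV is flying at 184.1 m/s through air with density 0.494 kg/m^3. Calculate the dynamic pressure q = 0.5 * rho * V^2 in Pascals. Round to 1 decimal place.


Step 1: V^2 = 184.1^2 = 33892.81
Step 2: q = 0.5 * 0.494 * 33892.81
Step 3: q = 8371.5 Pa

8371.5


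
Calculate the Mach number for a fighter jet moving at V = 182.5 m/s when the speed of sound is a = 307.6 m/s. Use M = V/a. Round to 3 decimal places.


Step 1: M = V / a = 182.5 / 307.6
Step 2: M = 0.593

0.593


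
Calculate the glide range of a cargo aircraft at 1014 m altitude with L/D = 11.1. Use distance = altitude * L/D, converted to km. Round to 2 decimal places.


Step 1: Glide distance = altitude * L/D = 1014 * 11.1 = 11255.4 m
Step 2: Convert to km: 11255.4 / 1000 = 11.26 km

11.26


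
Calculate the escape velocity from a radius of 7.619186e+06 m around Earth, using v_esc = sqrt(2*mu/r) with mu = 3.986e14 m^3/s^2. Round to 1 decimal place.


Step 1: 2*mu/r = 2 * 3.986e14 / 7.619186e+06 = 104630599.6467
Step 2: v_esc = sqrt(104630599.6467) = 10228.9 m/s

10228.9


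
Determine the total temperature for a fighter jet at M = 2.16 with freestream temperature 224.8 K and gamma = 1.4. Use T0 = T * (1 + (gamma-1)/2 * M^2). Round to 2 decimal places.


Step 1: (gamma-1)/2 = 0.2
Step 2: M^2 = 4.6656
Step 3: 1 + 0.2 * 4.6656 = 1.93312
Step 4: T0 = 224.8 * 1.93312 = 434.57 K

434.57


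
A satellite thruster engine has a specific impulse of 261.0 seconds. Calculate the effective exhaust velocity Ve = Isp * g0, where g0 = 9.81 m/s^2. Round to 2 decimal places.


Step 1: Ve = Isp * g0 = 261.0 * 9.81
Step 2: Ve = 2560.41 m/s

2560.41


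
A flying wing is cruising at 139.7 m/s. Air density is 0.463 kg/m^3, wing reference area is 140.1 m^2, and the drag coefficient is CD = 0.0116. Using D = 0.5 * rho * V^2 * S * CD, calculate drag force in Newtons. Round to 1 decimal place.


Step 1: Dynamic pressure q = 0.5 * 0.463 * 139.7^2 = 4517.9748 Pa
Step 2: Drag D = q * S * CD = 4517.9748 * 140.1 * 0.0116
Step 3: D = 7342.4 N

7342.4


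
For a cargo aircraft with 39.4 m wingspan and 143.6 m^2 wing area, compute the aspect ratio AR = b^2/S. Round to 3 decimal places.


Step 1: b^2 = 39.4^2 = 1552.36
Step 2: AR = 1552.36 / 143.6 = 10.810

10.810


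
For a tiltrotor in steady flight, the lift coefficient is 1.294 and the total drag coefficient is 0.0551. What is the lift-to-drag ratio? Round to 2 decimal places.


Step 1: L/D = CL / CD = 1.294 / 0.0551
Step 2: L/D = 23.48

23.48


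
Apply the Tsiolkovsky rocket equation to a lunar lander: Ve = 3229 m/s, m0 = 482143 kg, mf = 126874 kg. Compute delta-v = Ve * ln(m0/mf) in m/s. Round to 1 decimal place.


Step 1: Mass ratio m0/mf = 482143 / 126874 = 3.800172
Step 2: ln(3.800172) = 1.335046
Step 3: delta-v = 3229 * 1.335046 = 4310.9 m/s

4310.9


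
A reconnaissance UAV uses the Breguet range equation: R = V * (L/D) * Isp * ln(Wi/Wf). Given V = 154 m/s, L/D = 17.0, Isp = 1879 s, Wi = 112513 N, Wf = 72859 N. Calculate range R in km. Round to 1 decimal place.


Step 1: Coefficient = V * (L/D) * Isp = 154 * 17.0 * 1879 = 4919222.0 m
Step 2: Wi/Wf = 112513 / 72859 = 1.544257
Step 3: ln(1.544257) = 0.434543
Step 4: R = 4919222.0 * 0.434543 = 2137612.0 m = 2137.6 km

2137.6


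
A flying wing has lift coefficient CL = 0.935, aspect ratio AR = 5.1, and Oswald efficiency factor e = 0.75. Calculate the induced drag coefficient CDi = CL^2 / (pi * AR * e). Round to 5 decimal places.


Step 1: CL^2 = 0.935^2 = 0.874225
Step 2: pi * AR * e = 3.14159 * 5.1 * 0.75 = 12.016592
Step 3: CDi = 0.874225 / 12.016592 = 0.07275

0.07275


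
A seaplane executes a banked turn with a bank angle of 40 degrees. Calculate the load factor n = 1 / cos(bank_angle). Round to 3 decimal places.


Step 1: Convert 40 degrees to radians = 0.698132
Step 2: cos(40 deg) = 0.766044
Step 3: n = 1 / 0.766044 = 1.305

1.305


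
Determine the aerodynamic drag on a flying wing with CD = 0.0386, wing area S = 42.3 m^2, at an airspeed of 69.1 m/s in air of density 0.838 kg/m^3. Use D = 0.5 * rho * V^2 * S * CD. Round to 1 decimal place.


Step 1: Dynamic pressure q = 0.5 * 0.838 * 69.1^2 = 2000.6454 Pa
Step 2: Drag D = q * S * CD = 2000.6454 * 42.3 * 0.0386
Step 3: D = 3266.6 N

3266.6


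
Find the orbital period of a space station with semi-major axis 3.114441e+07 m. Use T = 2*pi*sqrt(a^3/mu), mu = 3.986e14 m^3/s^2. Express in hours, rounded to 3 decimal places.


Step 1: a^3 / mu = 3.020928e+22 / 3.986e14 = 7.578845e+07
Step 2: sqrt(7.578845e+07) = 8705.6563 s
Step 3: T = 2*pi * 8705.6563 = 54699.25 s
Step 4: T in hours = 54699.25 / 3600 = 15.194 hours

15.194


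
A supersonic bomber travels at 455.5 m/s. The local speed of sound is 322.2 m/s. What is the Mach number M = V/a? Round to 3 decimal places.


Step 1: M = V / a = 455.5 / 322.2
Step 2: M = 1.414

1.414


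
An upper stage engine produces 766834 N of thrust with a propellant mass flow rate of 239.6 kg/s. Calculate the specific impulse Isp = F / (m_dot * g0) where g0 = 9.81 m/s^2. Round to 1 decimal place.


Step 1: m_dot * g0 = 239.6 * 9.81 = 2350.48
Step 2: Isp = 766834 / 2350.48 = 326.2 s

326.2


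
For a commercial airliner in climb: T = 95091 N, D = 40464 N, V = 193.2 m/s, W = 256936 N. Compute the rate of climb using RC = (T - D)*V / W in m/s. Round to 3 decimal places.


Step 1: Excess thrust = T - D = 95091 - 40464 = 54627 N
Step 2: Excess power = 54627 * 193.2 = 10553936.4 W
Step 3: RC = 10553936.4 / 256936 = 41.076 m/s

41.076


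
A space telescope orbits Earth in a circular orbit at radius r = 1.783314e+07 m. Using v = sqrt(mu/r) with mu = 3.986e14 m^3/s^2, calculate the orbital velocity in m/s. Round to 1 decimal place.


Step 1: mu / r = 3.986e14 / 1.783314e+07 = 22351644.186
Step 2: v = sqrt(22351644.186) = 4727.8 m/s

4727.8


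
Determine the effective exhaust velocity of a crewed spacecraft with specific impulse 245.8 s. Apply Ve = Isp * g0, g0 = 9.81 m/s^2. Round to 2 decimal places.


Step 1: Ve = Isp * g0 = 245.8 * 9.81
Step 2: Ve = 2411.30 m/s

2411.30


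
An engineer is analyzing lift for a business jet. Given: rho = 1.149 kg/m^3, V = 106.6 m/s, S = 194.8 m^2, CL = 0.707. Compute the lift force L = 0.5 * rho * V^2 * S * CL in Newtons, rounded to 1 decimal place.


Step 1: Calculate dynamic pressure q = 0.5 * 1.149 * 106.6^2 = 0.5 * 1.149 * 11363.56 = 6528.3652 Pa
Step 2: Multiply by wing area and lift coefficient: L = 6528.3652 * 194.8 * 0.707
Step 3: L = 1271725.5449 * 0.707 = 899110.0 N

899110.0


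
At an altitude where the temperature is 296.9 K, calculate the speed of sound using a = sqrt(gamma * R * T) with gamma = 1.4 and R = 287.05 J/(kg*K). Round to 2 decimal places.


Step 1: gamma * R * T = 1.4 * 287.05 * 296.9 = 119315.203
Step 2: a = sqrt(119315.203) = 345.42 m/s

345.42


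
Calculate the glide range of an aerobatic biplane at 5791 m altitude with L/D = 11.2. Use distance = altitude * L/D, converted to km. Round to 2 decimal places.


Step 1: Glide distance = altitude * L/D = 5791 * 11.2 = 64859.2 m
Step 2: Convert to km: 64859.2 / 1000 = 64.86 km

64.86


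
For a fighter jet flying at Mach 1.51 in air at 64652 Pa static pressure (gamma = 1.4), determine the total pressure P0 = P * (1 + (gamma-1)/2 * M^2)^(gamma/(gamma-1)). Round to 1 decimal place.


Step 1: (gamma-1)/2 * M^2 = 0.2 * 2.2801 = 0.45602
Step 2: 1 + 0.45602 = 1.45602
Step 3: Exponent gamma/(gamma-1) = 3.5
Step 4: P0 = 64652 * 1.45602^3.5 = 240806.2 Pa

240806.2


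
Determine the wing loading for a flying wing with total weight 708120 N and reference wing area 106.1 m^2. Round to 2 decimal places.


Step 1: Wing loading = W / S = 708120 / 106.1
Step 2: Wing loading = 6674.08 N/m^2

6674.08


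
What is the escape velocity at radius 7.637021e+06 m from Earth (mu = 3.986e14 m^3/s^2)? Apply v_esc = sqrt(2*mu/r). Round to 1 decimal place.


Step 1: 2*mu/r = 2 * 3.986e14 / 7.637021e+06 = 104386252.1787
Step 2: v_esc = sqrt(104386252.1787) = 10217.0 m/s

10217.0


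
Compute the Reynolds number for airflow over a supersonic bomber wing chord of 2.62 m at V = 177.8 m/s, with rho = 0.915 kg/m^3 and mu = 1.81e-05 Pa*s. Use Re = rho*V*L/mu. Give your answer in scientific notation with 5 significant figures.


Step 1: Numerator = rho * V * L = 0.915 * 177.8 * 2.62 = 426.23994
Step 2: Re = 426.23994 / 1.81e-05
Step 3: Re = 2.3549e+07

2.3549e+07


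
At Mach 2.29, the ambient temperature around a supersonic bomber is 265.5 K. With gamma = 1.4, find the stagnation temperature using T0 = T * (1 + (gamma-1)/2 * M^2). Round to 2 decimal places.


Step 1: (gamma-1)/2 = 0.2
Step 2: M^2 = 5.2441
Step 3: 1 + 0.2 * 5.2441 = 2.04882
Step 4: T0 = 265.5 * 2.04882 = 543.96 K

543.96


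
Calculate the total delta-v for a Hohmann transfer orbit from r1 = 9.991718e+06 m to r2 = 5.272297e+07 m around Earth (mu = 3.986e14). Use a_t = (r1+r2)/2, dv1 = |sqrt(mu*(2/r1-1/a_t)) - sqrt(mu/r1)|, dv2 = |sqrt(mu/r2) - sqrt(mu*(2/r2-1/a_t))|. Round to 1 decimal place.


Step 1: Transfer semi-major axis a_t = (9.991718e+06 + 5.272297e+07) / 2 = 3.135734e+07 m
Step 2: v1 (circular at r1) = sqrt(mu/r1) = 6316.09 m/s
Step 3: v_t1 = sqrt(mu*(2/r1 - 1/a_t)) = 8189.9 m/s
Step 4: dv1 = |8189.9 - 6316.09| = 1873.81 m/s
Step 5: v2 (circular at r2) = 2749.59 m/s, v_t2 = 1552.1 m/s
Step 6: dv2 = |2749.59 - 1552.1| = 1197.5 m/s
Step 7: Total delta-v = 1873.81 + 1197.5 = 3071.3 m/s

3071.3


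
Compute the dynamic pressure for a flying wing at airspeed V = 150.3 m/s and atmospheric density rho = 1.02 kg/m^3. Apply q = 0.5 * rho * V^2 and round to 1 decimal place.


Step 1: V^2 = 150.3^2 = 22590.09
Step 2: q = 0.5 * 1.02 * 22590.09
Step 3: q = 11520.9 Pa

11520.9


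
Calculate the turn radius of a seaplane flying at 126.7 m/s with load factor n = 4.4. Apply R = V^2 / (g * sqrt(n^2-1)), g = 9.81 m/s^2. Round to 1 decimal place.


Step 1: V^2 = 126.7^2 = 16052.89
Step 2: n^2 - 1 = 4.4^2 - 1 = 18.36
Step 3: sqrt(18.36) = 4.284857
Step 4: R = 16052.89 / (9.81 * 4.284857) = 381.9 m

381.9


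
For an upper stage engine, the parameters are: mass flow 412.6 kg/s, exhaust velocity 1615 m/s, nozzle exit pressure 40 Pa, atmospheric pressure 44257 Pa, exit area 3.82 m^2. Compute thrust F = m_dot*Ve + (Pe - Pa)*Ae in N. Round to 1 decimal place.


Step 1: Momentum thrust = m_dot * Ve = 412.6 * 1615 = 666349.0 N
Step 2: Pressure thrust = (Pe - Pa) * Ae = (40 - 44257) * 3.82 = -168908.94 N
Step 3: Total thrust F = 666349.0 + -168908.94 = 497440.1 N

497440.1


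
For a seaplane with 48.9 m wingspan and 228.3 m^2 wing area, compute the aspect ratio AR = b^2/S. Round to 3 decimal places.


Step 1: b^2 = 48.9^2 = 2391.21
Step 2: AR = 2391.21 / 228.3 = 10.474

10.474


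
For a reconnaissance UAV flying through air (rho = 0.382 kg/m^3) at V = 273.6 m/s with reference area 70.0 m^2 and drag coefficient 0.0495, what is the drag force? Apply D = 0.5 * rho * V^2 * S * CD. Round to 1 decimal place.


Step 1: Dynamic pressure q = 0.5 * 0.382 * 273.6^2 = 14297.6794 Pa
Step 2: Drag D = q * S * CD = 14297.6794 * 70.0 * 0.0495
Step 3: D = 49541.5 N

49541.5


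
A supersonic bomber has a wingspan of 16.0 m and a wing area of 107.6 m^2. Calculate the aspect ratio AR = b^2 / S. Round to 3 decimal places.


Step 1: b^2 = 16.0^2 = 256.0
Step 2: AR = 256.0 / 107.6 = 2.379

2.379


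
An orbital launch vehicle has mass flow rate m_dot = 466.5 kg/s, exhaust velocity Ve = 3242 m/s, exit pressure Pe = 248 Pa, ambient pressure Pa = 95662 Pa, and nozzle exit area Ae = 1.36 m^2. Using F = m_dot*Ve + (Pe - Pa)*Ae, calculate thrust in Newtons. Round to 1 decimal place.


Step 1: Momentum thrust = m_dot * Ve = 466.5 * 3242 = 1512393.0 N
Step 2: Pressure thrust = (Pe - Pa) * Ae = (248 - 95662) * 1.36 = -129763.04 N
Step 3: Total thrust F = 1512393.0 + -129763.04 = 1382630.0 N

1382630.0


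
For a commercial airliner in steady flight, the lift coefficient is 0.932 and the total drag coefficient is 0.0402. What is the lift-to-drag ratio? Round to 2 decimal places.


Step 1: L/D = CL / CD = 0.932 / 0.0402
Step 2: L/D = 23.18

23.18


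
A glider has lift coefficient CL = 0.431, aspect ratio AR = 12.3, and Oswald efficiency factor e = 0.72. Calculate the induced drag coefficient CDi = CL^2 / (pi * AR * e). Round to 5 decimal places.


Step 1: CL^2 = 0.431^2 = 0.185761
Step 2: pi * AR * e = 3.14159 * 12.3 * 0.72 = 27.821945
Step 3: CDi = 0.185761 / 27.821945 = 0.00668

0.00668


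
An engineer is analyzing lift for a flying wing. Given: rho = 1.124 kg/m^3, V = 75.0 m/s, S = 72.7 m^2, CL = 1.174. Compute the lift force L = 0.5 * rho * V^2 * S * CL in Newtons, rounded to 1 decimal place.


Step 1: Calculate dynamic pressure q = 0.5 * 1.124 * 75.0^2 = 0.5 * 1.124 * 5625.0 = 3161.25 Pa
Step 2: Multiply by wing area and lift coefficient: L = 3161.25 * 72.7 * 1.174
Step 3: L = 229822.875 * 1.174 = 269812.1 N

269812.1


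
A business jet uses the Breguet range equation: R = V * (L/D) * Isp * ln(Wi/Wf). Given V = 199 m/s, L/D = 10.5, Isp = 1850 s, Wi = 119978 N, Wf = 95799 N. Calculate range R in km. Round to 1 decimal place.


Step 1: Coefficient = V * (L/D) * Isp = 199 * 10.5 * 1850 = 3865575.0 m
Step 2: Wi/Wf = 119978 / 95799 = 1.252393
Step 3: ln(1.252393) = 0.225056
Step 4: R = 3865575.0 * 0.225056 = 869971.4 m = 870.0 km

870.0


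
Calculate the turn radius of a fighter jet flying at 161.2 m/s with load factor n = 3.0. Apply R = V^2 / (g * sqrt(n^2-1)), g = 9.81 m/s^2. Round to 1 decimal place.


Step 1: V^2 = 161.2^2 = 25985.44
Step 2: n^2 - 1 = 3.0^2 - 1 = 8.0
Step 3: sqrt(8.0) = 2.828427
Step 4: R = 25985.44 / (9.81 * 2.828427) = 936.5 m

936.5


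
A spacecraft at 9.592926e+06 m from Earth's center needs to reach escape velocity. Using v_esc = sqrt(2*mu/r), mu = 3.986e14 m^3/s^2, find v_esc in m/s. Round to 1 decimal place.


Step 1: 2*mu/r = 2 * 3.986e14 / 9.592926e+06 = 83102903.1184
Step 2: v_esc = sqrt(83102903.1184) = 9116.1 m/s

9116.1


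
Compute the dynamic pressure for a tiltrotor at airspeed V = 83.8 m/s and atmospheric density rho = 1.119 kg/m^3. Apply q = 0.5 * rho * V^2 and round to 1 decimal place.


Step 1: V^2 = 83.8^2 = 7022.44
Step 2: q = 0.5 * 1.119 * 7022.44
Step 3: q = 3929.1 Pa

3929.1


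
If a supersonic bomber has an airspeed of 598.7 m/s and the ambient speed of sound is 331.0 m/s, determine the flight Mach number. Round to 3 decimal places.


Step 1: M = V / a = 598.7 / 331.0
Step 2: M = 1.809

1.809


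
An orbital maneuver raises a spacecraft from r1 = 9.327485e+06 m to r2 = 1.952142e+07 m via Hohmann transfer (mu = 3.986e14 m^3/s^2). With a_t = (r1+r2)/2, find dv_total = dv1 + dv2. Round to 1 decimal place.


Step 1: Transfer semi-major axis a_t = (9.327485e+06 + 1.952142e+07) / 2 = 1.442445e+07 m
Step 2: v1 (circular at r1) = sqrt(mu/r1) = 6537.12 m/s
Step 3: v_t1 = sqrt(mu*(2/r1 - 1/a_t)) = 7604.88 m/s
Step 4: dv1 = |7604.88 - 6537.12| = 1067.76 m/s
Step 5: v2 (circular at r2) = 4518.69 m/s, v_t2 = 3633.67 m/s
Step 6: dv2 = |4518.69 - 3633.67| = 885.02 m/s
Step 7: Total delta-v = 1067.76 + 885.02 = 1952.8 m/s

1952.8


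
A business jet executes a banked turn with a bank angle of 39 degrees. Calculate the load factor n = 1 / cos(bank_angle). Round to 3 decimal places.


Step 1: Convert 39 degrees to radians = 0.680678
Step 2: cos(39 deg) = 0.777146
Step 3: n = 1 / 0.777146 = 1.287

1.287


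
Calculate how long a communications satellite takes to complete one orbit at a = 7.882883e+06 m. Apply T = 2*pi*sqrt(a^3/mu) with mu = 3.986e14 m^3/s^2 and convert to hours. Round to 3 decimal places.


Step 1: a^3 / mu = 4.898411e+20 / 3.986e14 = 1.228904e+06
Step 2: sqrt(1.228904e+06) = 1108.5594 s
Step 3: T = 2*pi * 1108.5594 = 6965.28 s
Step 4: T in hours = 6965.28 / 3600 = 1.935 hours

1.935


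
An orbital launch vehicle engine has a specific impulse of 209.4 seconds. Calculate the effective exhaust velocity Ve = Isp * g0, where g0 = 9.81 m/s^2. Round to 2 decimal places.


Step 1: Ve = Isp * g0 = 209.4 * 9.81
Step 2: Ve = 2054.21 m/s

2054.21


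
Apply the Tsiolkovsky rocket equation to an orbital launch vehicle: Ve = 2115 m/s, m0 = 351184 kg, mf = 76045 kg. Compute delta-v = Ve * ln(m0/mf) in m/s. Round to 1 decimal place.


Step 1: Mass ratio m0/mf = 351184 / 76045 = 4.618108
Step 2: ln(4.618108) = 1.529985
Step 3: delta-v = 2115 * 1.529985 = 3235.9 m/s

3235.9


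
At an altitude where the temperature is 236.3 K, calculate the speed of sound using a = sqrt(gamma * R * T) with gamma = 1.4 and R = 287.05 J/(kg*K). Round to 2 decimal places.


Step 1: gamma * R * T = 1.4 * 287.05 * 236.3 = 94961.881
Step 2: a = sqrt(94961.881) = 308.16 m/s

308.16


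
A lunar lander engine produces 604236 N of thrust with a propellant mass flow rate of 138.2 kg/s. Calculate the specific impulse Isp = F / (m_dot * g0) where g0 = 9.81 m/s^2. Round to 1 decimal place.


Step 1: m_dot * g0 = 138.2 * 9.81 = 1355.74
Step 2: Isp = 604236 / 1355.74 = 445.7 s

445.7


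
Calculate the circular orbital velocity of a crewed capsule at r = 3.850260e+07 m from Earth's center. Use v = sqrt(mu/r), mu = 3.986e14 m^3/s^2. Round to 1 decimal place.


Step 1: mu / r = 3.986e14 / 3.850260e+07 = 10352547.6202
Step 2: v = sqrt(10352547.6202) = 3217.5 m/s

3217.5


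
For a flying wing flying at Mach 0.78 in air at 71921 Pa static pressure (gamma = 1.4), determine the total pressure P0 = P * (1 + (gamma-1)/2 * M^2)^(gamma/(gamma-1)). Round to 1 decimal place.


Step 1: (gamma-1)/2 * M^2 = 0.2 * 0.6084 = 0.12168
Step 2: 1 + 0.12168 = 1.12168
Step 3: Exponent gamma/(gamma-1) = 3.5
Step 4: P0 = 71921 * 1.12168^3.5 = 107497.2 Pa

107497.2


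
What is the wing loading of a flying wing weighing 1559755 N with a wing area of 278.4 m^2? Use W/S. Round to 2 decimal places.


Step 1: Wing loading = W / S = 1559755 / 278.4
Step 2: Wing loading = 5602.57 N/m^2

5602.57


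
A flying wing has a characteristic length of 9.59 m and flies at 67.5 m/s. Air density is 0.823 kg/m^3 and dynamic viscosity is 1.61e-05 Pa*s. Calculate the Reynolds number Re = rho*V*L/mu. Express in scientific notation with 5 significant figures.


Step 1: Numerator = rho * V * L = 0.823 * 67.5 * 9.59 = 532.748475
Step 2: Re = 532.748475 / 1.61e-05
Step 3: Re = 3.3090e+07

3.3090e+07


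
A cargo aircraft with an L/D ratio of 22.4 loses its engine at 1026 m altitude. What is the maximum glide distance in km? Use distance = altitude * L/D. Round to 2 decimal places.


Step 1: Glide distance = altitude * L/D = 1026 * 22.4 = 22982.4 m
Step 2: Convert to km: 22982.4 / 1000 = 22.98 km

22.98


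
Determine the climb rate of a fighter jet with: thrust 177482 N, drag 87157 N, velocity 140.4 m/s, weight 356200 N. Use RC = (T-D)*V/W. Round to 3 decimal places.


Step 1: Excess thrust = T - D = 177482 - 87157 = 90325 N
Step 2: Excess power = 90325 * 140.4 = 12681630.0 W
Step 3: RC = 12681630.0 / 356200 = 35.603 m/s

35.603


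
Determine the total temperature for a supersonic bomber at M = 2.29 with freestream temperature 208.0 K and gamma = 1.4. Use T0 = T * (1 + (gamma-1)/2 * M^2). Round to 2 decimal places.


Step 1: (gamma-1)/2 = 0.2
Step 2: M^2 = 5.2441
Step 3: 1 + 0.2 * 5.2441 = 2.04882
Step 4: T0 = 208.0 * 2.04882 = 426.15 K

426.15


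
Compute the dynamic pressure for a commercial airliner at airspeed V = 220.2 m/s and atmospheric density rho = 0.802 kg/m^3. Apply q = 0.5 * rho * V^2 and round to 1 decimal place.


Step 1: V^2 = 220.2^2 = 48488.04
Step 2: q = 0.5 * 0.802 * 48488.04
Step 3: q = 19443.7 Pa

19443.7


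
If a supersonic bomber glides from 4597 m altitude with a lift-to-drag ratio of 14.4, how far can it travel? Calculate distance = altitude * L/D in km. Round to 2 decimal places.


Step 1: Glide distance = altitude * L/D = 4597 * 14.4 = 66196.8 m
Step 2: Convert to km: 66196.8 / 1000 = 66.20 km

66.20


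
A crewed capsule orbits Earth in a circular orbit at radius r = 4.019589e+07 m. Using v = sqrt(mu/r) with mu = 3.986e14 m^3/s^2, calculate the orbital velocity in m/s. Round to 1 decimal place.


Step 1: mu / r = 3.986e14 / 4.019589e+07 = 9916436.7302
Step 2: v = sqrt(9916436.7302) = 3149.0 m/s

3149.0


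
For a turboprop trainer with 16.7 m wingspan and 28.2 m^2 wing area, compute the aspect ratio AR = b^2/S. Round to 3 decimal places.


Step 1: b^2 = 16.7^2 = 278.89
Step 2: AR = 278.89 / 28.2 = 9.890

9.890


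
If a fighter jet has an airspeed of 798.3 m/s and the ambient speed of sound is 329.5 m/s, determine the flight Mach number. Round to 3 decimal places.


Step 1: M = V / a = 798.3 / 329.5
Step 2: M = 2.423

2.423


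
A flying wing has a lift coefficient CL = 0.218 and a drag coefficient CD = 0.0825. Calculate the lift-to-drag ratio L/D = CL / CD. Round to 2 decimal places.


Step 1: L/D = CL / CD = 0.218 / 0.0825
Step 2: L/D = 2.64

2.64


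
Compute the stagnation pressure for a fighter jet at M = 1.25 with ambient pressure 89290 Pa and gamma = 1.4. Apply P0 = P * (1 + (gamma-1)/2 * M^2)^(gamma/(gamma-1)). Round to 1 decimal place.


Step 1: (gamma-1)/2 * M^2 = 0.2 * 1.5625 = 0.3125
Step 2: 1 + 0.3125 = 1.3125
Step 3: Exponent gamma/(gamma-1) = 3.5
Step 4: P0 = 89290 * 1.3125^3.5 = 231286.6 Pa

231286.6


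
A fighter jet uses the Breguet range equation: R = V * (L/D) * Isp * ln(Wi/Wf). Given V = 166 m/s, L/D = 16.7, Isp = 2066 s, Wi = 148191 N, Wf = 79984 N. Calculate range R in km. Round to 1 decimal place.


Step 1: Coefficient = V * (L/D) * Isp = 166 * 16.7 * 2066 = 5727365.2 m
Step 2: Wi/Wf = 148191 / 79984 = 1.852758
Step 3: ln(1.852758) = 0.616675
Step 4: R = 5727365.2 * 0.616675 = 3531925.0 m = 3531.9 km

3531.9


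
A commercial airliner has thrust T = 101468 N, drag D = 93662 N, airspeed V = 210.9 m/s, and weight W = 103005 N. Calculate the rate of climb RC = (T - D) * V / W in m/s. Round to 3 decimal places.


Step 1: Excess thrust = T - D = 101468 - 93662 = 7806 N
Step 2: Excess power = 7806 * 210.9 = 1646285.4 W
Step 3: RC = 1646285.4 / 103005 = 15.983 m/s

15.983
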